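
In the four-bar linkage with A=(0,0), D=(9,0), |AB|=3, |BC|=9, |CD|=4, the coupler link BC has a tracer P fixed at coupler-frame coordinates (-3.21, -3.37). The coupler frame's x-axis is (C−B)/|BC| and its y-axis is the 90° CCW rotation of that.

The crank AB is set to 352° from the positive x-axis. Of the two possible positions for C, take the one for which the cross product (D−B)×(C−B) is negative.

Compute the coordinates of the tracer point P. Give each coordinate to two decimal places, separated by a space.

A=(0,0), D=(9.00,0)
B = A + 3.00·(cos352°, sin352°) = (2.9708, -0.4175)
|BD| = 6.0436
circle(B,9.00) ∩ circle(D,4.00): a=8.3994, h=3.2327
  candidates: C₊=(11.1268,3.3877) cross=19.537; C₋=(11.5734,-3.0623) cross=-19.537
  mode - wants cross < 0 → take C=(11.5734,-3.0623) (cross=-19.537)
ex = (C−B)/|BC| = (0.9558,-0.2939); ey = (0.2939,0.9558)
P = B + -3.21·ex + -3.37·ey = (-1.0878,-2.6954)

-1.09 -2.70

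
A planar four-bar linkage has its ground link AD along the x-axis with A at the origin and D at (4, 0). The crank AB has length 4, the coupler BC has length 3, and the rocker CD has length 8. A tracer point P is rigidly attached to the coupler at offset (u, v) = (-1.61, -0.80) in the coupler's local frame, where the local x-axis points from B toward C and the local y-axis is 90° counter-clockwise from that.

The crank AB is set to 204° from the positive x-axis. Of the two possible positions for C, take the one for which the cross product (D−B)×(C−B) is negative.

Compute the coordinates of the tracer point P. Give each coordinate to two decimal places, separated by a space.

A=(0,0), D=(4.00,0)
B = A + 4.00·(cos204°, sin204°) = (-3.6542, -1.6269)
|BD| = 7.8252
circle(B,3.00) ∩ circle(D,8.00): a=0.3983, h=2.9734
  candidates: C₊=(-3.8828,1.3643) cross=23.268; C₋=(-2.6464,-4.4526) cross=-23.268
  mode - wants cross < 0 → take C=(-2.6464,-4.4526) (cross=-23.268)
ex = (C−B)/|BC| = (0.3359,-0.9419); ey = (0.9419,0.3359)
P = B + -1.61·ex + -0.80·ey = (-4.9485,-0.3793)

-4.95 -0.38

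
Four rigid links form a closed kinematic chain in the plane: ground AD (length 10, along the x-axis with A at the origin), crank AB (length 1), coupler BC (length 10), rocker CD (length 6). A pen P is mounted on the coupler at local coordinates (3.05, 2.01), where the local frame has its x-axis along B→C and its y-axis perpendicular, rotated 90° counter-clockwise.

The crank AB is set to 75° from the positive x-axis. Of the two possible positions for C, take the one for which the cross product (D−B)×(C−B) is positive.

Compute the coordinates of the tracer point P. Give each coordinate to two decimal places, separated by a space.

1.92 4.22

A=(0,0), D=(10.00,0)
B = A + 1.00·(cos75°, sin75°) = (0.2588, 0.9659)
|BD| = 9.7890
circle(B,10.00) ∩ circle(D,6.00): a=8.1635, h=5.7756
  candidates: C₊=(8.9524,5.9078) cross=56.537; C₋=(7.8125,-5.5870) cross=-56.537
  mode + wants cross > 0 → take C=(8.9524,5.9078) (cross=56.537)
ex = (C−B)/|BC| = (0.8694,0.4942); ey = (-0.4942,0.8694)
P = B + 3.05·ex + 2.01·ey = (1.9170,4.2206)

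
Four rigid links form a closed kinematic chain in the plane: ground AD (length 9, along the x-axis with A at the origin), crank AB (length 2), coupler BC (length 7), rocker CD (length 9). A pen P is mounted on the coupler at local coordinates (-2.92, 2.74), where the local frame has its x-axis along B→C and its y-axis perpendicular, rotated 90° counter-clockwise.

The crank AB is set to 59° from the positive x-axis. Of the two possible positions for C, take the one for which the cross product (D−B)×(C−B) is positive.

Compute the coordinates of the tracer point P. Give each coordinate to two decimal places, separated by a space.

A=(0,0), D=(9.00,0)
B = A + 2.00·(cos59°, sin59°) = (1.0301, 1.7143)
|BD| = 8.1522
circle(B,7.00) ∩ circle(D,9.00): a=2.1135, h=6.6733
  candidates: C₊=(4.4996,7.7940) cross=54.402; C₋=(1.6929,-5.2542) cross=-54.402
  mode + wants cross > 0 → take C=(4.4996,7.7940) (cross=54.402)
ex = (C−B)/|BC| = (0.4956,0.8685); ey = (-0.8685,0.4956)
P = B + -2.92·ex + 2.74·ey = (-2.7970,0.5363)

-2.80 0.54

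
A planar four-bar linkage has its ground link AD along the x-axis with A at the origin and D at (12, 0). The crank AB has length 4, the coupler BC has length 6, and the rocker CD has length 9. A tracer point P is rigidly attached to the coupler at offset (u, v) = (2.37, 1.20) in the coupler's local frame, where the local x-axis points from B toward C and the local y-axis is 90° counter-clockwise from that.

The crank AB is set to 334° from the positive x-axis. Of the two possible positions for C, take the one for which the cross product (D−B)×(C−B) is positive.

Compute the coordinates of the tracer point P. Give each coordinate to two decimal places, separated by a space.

2.58 0.70

A=(0,0), D=(12.00,0)
B = A + 4.00·(cos334°, sin334°) = (3.5952, -1.7535)
|BD| = 8.5858
circle(B,6.00) ∩ circle(D,9.00): a=1.6723, h=5.7622
  candidates: C₊=(4.0554,4.2288) cross=49.473; C₋=(6.4090,-7.0527) cross=-49.473
  mode + wants cross > 0 → take C=(4.0554,4.2288) (cross=49.473)
ex = (C−B)/|BC| = (0.0767,0.9971); ey = (-0.9971,0.0767)
P = B + 2.37·ex + 1.20·ey = (2.5805,0.7016)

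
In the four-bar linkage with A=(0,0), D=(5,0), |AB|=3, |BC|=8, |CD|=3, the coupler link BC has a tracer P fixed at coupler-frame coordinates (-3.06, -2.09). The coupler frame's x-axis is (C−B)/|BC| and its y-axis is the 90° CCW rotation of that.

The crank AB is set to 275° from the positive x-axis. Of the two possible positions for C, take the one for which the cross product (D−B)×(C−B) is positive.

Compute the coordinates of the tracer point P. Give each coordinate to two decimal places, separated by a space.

-0.25 -6.66

A=(0,0), D=(5.00,0)
B = A + 3.00·(cos275°, sin275°) = (0.2615, -2.9886)
|BD| = 5.6023
circle(B,8.00) ∩ circle(D,3.00): a=7.7099, h=2.1350
  candidates: C₊=(5.6438,2.9301) cross=11.961; C₋=(7.9216,-0.6815) cross=-11.961
  mode + wants cross > 0 → take C=(5.6438,2.9301) (cross=11.961)
ex = (C−B)/|BC| = (0.6728,0.7398); ey = (-0.7398,0.6728)
P = B + -3.06·ex + -2.09·ey = (-0.2510,-6.6586)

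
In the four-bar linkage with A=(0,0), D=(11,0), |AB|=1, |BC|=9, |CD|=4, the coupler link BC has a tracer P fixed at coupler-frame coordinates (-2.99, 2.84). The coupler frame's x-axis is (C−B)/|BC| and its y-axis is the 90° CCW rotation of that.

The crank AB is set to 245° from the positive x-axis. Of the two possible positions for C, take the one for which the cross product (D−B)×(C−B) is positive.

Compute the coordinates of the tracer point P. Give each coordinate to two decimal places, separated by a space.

-4.27 0.58

A=(0,0), D=(11.00,0)
B = A + 1.00·(cos245°, sin245°) = (-0.4226, -0.9063)
|BD| = 11.4585
circle(B,9.00) ∩ circle(D,4.00): a=8.5656, h=2.7624
  candidates: C₊=(7.8976,2.5249) cross=31.653; C₋=(8.3346,-2.9826) cross=-31.653
  mode + wants cross > 0 → take C=(7.8976,2.5249) (cross=31.653)
ex = (C−B)/|BC| = (0.9245,0.3812); ey = (-0.3812,0.9245)
P = B + -2.99·ex + 2.84·ey = (-4.2695,0.5793)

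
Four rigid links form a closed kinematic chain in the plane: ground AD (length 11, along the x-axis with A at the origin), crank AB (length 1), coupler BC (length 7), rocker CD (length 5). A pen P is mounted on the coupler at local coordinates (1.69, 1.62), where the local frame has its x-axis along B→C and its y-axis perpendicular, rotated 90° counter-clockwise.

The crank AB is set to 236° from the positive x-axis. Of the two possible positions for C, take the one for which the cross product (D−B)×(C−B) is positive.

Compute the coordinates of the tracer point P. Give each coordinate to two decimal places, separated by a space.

0.59 1.21

A=(0,0), D=(11.00,0)
B = A + 1.00·(cos236°, sin236°) = (-0.5592, -0.8290)
|BD| = 11.5889
circle(B,7.00) ∩ circle(D,5.00): a=6.8299, h=1.5337
  candidates: C₊=(6.1435,1.1893) cross=17.774; C₋=(6.3629,-1.8702) cross=-17.774
  mode + wants cross > 0 → take C=(6.1435,1.1893) (cross=17.774)
ex = (C−B)/|BC| = (0.9575,0.2883); ey = (-0.2883,0.9575)
P = B + 1.69·ex + 1.62·ey = (0.5919,1.2094)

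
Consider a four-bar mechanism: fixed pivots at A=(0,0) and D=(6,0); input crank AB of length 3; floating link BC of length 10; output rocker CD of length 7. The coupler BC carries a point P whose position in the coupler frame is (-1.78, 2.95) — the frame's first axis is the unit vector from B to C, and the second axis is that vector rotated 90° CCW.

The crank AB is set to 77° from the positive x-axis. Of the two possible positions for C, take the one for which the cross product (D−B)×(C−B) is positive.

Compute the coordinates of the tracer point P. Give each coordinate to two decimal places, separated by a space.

-1.80 5.32

A=(0,0), D=(6.00,0)
B = A + 3.00·(cos77°, sin77°) = (0.6749, 2.9231)
|BD| = 6.0747
circle(B,10.00) ∩ circle(D,7.00): a=7.2351, h=6.9031
  candidates: C₊=(10.3390,5.4930) cross=41.934; C₋=(3.6955,-6.6098) cross=-41.934
  mode + wants cross > 0 → take C=(10.3390,5.4930) (cross=41.934)
ex = (C−B)/|BC| = (0.9664,0.2570); ey = (-0.2570,0.9664)
P = B + -1.78·ex + 2.95·ey = (-1.8035,5.3166)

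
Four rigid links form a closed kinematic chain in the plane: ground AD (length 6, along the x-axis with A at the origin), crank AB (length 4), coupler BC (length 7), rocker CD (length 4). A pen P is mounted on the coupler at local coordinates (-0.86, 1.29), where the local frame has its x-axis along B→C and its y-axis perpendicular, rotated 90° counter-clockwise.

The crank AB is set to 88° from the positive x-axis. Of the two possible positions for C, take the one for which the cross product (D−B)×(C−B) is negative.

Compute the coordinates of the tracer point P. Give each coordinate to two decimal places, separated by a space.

1.00 5.29

A=(0,0), D=(6.00,0)
B = A + 4.00·(cos88°, sin88°) = (0.1396, 3.9976)
|BD| = 7.0940
circle(B,7.00) ∩ circle(D,4.00): a=5.8729, h=3.8091
  candidates: C₊=(7.1377,3.8348) cross=27.021; C₋=(2.8448,-2.4586) cross=-27.021
  mode - wants cross < 0 → take C=(2.8448,-2.4586) (cross=-27.021)
ex = (C−B)/|BC| = (0.3865,-0.9223); ey = (0.9223,0.3865)
P = B + -0.86·ex + 1.29·ey = (0.9970,5.2893)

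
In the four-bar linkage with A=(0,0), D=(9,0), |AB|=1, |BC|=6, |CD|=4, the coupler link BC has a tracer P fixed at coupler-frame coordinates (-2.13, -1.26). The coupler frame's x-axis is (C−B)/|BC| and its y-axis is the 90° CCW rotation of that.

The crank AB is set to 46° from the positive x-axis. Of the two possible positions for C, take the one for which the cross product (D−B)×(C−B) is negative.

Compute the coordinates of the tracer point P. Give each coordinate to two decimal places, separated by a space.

-1.78 0.76

A=(0,0), D=(9.00,0)
B = A + 1.00·(cos46°, sin46°) = (0.6947, 0.7193)
|BD| = 8.3364
circle(B,6.00) ∩ circle(D,4.00): a=5.3678, h=2.6809
  candidates: C₊=(6.2737,2.9270) cross=22.349; C₋=(5.8111,-2.4147) cross=-22.349
  mode - wants cross < 0 → take C=(5.8111,-2.4147) (cross=-22.349)
ex = (C−B)/|BC| = (0.8527,-0.5223); ey = (0.5223,0.8527)
P = B + -2.13·ex + -1.26·ey = (-1.7798,0.7575)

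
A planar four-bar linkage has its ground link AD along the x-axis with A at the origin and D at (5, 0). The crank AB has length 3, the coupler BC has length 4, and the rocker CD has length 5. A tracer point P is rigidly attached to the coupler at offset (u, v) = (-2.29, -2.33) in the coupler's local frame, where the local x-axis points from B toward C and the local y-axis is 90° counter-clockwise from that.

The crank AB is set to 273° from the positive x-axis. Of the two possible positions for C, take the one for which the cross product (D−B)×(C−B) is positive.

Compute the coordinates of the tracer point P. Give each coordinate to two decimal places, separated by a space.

A=(0,0), D=(5.00,0)
B = A + 3.00·(cos273°, sin273°) = (0.1570, -2.9959)
|BD| = 5.6947
circle(B,4.00) ∩ circle(D,5.00): a=2.0572, h=3.4305
  candidates: C₊=(0.1018,1.0037) cross=19.536; C₋=(3.7112,-4.8310) cross=-19.536
  mode + wants cross > 0 → take C=(0.1018,1.0037) (cross=19.536)
ex = (C−B)/|BC| = (-0.0138,0.9999); ey = (-0.9999,-0.0138)
P = B + -2.29·ex + -2.33·ey = (2.5184,-5.2535)

2.52 -5.25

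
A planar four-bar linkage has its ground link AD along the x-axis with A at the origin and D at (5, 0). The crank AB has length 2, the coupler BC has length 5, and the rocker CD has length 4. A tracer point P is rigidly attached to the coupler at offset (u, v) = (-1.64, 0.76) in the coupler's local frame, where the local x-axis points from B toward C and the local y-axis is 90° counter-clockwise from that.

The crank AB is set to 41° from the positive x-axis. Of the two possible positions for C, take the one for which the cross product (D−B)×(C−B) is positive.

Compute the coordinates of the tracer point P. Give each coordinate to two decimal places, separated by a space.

-0.29 1.10

A=(0,0), D=(5.00,0)
B = A + 2.00·(cos41°, sin41°) = (1.5094, 1.3121)
|BD| = 3.7290
circle(B,5.00) ∩ circle(D,4.00): a=3.0713, h=3.9455
  candidates: C₊=(5.7726,3.9247) cross=14.713; C₋=(2.9960,-3.4618) cross=-14.713
  mode + wants cross > 0 → take C=(5.7726,3.9247) (cross=14.713)
ex = (C−B)/|BC| = (0.8526,0.5225); ey = (-0.5225,0.8526)
P = B + -1.64·ex + 0.76·ey = (-0.2860,1.1032)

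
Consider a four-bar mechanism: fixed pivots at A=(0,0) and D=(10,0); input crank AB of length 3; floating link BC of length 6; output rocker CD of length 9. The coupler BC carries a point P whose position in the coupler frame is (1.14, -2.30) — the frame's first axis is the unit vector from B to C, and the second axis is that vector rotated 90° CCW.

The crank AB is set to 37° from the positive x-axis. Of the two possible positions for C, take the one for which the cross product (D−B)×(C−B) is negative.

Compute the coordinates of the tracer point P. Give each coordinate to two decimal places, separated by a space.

0.03 0.81

A=(0,0), D=(10.00,0)
B = A + 3.00·(cos37°, sin37°) = (2.3959, 1.8054)
|BD| = 7.8155
circle(B,6.00) ∩ circle(D,9.00): a=1.0288, h=5.9111
  candidates: C₊=(4.7624,7.3190) cross=46.198; C₋=(2.0314,-4.1835) cross=-46.198
  mode - wants cross < 0 → take C=(2.0314,-4.1835) (cross=-46.198)
ex = (C−B)/|BC| = (-0.0608,-0.9982); ey = (0.9982,-0.0608)
P = B + 1.14·ex + -2.30·ey = (0.0309,0.8073)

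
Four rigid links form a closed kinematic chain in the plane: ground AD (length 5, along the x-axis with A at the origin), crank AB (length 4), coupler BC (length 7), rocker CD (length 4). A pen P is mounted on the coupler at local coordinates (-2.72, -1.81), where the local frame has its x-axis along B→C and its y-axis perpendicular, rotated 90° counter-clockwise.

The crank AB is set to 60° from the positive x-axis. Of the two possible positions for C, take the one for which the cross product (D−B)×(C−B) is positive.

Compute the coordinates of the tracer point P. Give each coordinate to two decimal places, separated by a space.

-1.12 2.50

A=(0,0), D=(5.00,0)
B = A + 4.00·(cos60°, sin60°) = (2.0000, 3.4641)
|BD| = 4.5826
circle(B,7.00) ∩ circle(D,4.00): a=5.8919, h=3.7796
  candidates: C₊=(8.7143,1.4846) cross=17.321; C₋=(3.0000,-3.4641) cross=-17.321
  mode + wants cross > 0 → take C=(8.7143,1.4846) (cross=17.321)
ex = (C−B)/|BC| = (0.9592,-0.2828); ey = (0.2828,0.9592)
P = B + -2.72·ex + -1.81·ey = (-1.1208,2.4972)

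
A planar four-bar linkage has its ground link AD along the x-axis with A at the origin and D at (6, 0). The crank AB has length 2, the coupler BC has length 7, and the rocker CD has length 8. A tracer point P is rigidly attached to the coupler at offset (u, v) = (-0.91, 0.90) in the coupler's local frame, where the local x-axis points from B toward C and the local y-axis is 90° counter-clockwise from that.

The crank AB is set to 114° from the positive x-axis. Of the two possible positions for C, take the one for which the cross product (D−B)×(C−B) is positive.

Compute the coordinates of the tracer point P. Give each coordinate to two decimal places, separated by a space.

-2.08 1.61

A=(0,0), D=(6.00,0)
B = A + 2.00·(cos114°, sin114°) = (-0.8135, 1.8271)
|BD| = 7.0542
circle(B,7.00) ∩ circle(D,8.00): a=2.4639, h=6.5520
  candidates: C₊=(3.2634,7.5174) cross=46.219; C₋=(-0.1307,-5.1395) cross=-46.219
  mode + wants cross > 0 → take C=(3.2634,7.5174) (cross=46.219)
ex = (C−B)/|BC| = (0.5824,0.8129); ey = (-0.8129,0.5824)
P = B + -0.91·ex + 0.90·ey = (-2.0751,1.6115)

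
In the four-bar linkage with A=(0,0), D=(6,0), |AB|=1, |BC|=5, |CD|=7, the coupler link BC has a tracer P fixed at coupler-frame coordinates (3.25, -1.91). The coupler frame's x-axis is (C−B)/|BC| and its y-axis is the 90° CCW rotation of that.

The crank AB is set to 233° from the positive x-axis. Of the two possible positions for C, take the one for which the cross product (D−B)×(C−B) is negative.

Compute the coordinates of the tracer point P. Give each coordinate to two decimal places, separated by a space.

A=(0,0), D=(6.00,0)
B = A + 1.00·(cos233°, sin233°) = (-0.6018, -0.7986)
|BD| = 6.6499
circle(B,5.00) ∩ circle(D,7.00): a=1.5204, h=4.7632
  candidates: C₊=(0.3356,4.1127) cross=31.675; C₋=(1.4797,-5.3448) cross=-31.675
  mode - wants cross < 0 → take C=(1.4797,-5.3448) (cross=-31.675)
ex = (C−B)/|BC| = (0.4163,-0.9092); ey = (0.9092,0.4163)
P = B + 3.25·ex + -1.91·ey = (-0.9855,-4.5488)

-0.99 -4.55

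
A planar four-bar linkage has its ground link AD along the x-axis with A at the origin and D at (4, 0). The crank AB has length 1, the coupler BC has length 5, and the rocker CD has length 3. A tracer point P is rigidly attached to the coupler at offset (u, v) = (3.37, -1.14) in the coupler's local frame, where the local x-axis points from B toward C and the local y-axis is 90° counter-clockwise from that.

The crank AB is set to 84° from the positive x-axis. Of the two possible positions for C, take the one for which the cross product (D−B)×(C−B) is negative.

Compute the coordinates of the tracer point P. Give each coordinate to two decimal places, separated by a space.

1.33 -2.35

A=(0,0), D=(4.00,0)
B = A + 1.00·(cos84°, sin84°) = (0.1045, 0.9945)
|BD| = 4.0204
circle(B,5.00) ∩ circle(D,3.00): a=4.0001, h=2.9999
  candidates: C₊=(4.7224,2.9117) cross=12.061; C₋=(3.2382,-2.9017) cross=-12.061
  mode - wants cross < 0 → take C=(3.2382,-2.9017) (cross=-12.061)
ex = (C−B)/|BC| = (0.6267,-0.7792); ey = (0.7792,0.6267)
P = B + 3.37·ex + -1.14·ey = (1.3283,-2.3460)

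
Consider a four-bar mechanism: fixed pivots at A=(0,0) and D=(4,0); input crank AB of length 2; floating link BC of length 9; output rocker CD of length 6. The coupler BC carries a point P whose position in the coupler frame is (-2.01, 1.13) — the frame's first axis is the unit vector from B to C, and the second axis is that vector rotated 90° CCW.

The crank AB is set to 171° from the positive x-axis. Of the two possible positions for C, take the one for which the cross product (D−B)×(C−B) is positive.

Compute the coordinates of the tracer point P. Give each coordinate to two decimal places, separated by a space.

A=(0,0), D=(4.00,0)
B = A + 2.00·(cos171°, sin171°) = (-1.9754, 0.3129)
|BD| = 5.9836
circle(B,9.00) ∩ circle(D,6.00): a=6.7521, h=5.9506
  candidates: C₊=(5.0786,5.9023) cross=35.606; C₋=(4.4563,-5.9826) cross=-35.606
  mode + wants cross > 0 → take C=(5.0786,5.9023) (cross=35.606)
ex = (C−B)/|BC| = (0.7838,0.6210); ey = (-0.6210,0.7838)
P = B + -2.01·ex + 1.13·ey = (-4.2525,-0.0498)

-4.25 -0.05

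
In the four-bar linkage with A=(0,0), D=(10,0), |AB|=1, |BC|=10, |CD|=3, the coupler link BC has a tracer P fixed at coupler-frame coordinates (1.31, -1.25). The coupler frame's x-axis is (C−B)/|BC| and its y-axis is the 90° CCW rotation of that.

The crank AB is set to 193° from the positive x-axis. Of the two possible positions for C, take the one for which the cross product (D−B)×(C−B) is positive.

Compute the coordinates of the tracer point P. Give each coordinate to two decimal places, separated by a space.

A=(0,0), D=(10.00,0)
B = A + 1.00·(cos193°, sin193°) = (-0.9744, -0.2250)
|BD| = 10.9767
circle(B,10.00) ∩ circle(D,3.00): a=9.6335, h=2.6825
  candidates: C₊=(8.6021,2.6544) cross=29.445; C₋=(8.7121,-2.7095) cross=-29.445
  mode + wants cross > 0 → take C=(8.6021,2.6544) (cross=29.445)
ex = (C−B)/|BC| = (0.9576,0.2879); ey = (-0.2879,0.9576)
P = B + 1.31·ex + -1.25·ey = (0.6401,-1.0448)

0.64 -1.04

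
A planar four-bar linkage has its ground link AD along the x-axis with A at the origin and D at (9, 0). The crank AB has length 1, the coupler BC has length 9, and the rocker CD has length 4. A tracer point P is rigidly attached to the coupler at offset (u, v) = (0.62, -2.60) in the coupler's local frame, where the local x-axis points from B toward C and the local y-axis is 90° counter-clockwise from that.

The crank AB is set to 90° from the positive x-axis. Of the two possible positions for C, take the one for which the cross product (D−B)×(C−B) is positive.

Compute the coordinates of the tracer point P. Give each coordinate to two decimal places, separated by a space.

1.44 -1.25

A=(0,0), D=(9.00,0)
B = A + 1.00·(cos90°, sin90°) = (0.0000, 1.0000)
|BD| = 9.0554
circle(B,9.00) ∩ circle(D,4.00): a=8.1167, h=3.8883
  candidates: C₊=(8.4965,3.9682) cross=35.210; C₋=(7.6377,-3.7609) cross=-35.210
  mode + wants cross > 0 → take C=(8.4965,3.9682) (cross=35.210)
ex = (C−B)/|BC| = (0.9441,0.3298); ey = (-0.3298,0.9441)
P = B + 0.62·ex + -2.60·ey = (1.4428,-1.2501)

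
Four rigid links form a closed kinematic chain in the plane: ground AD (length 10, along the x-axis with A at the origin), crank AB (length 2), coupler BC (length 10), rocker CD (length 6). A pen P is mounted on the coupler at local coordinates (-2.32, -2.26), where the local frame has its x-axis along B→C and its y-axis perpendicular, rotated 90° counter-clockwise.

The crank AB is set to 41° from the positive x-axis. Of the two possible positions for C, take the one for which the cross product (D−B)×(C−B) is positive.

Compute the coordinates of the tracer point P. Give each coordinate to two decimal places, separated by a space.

A=(0,0), D=(10.00,0)
B = A + 2.00·(cos41°, sin41°) = (1.5094, 1.3121)
|BD| = 8.5914
circle(B,10.00) ∩ circle(D,6.00): a=8.0204, h=5.9728
  candidates: C₊=(10.3479,5.9899) cross=51.314; C₋=(8.5235,-5.8155) cross=-51.314
  mode + wants cross > 0 → take C=(10.3479,5.9899) (cross=51.314)
ex = (C−B)/|BC| = (0.8838,0.4678); ey = (-0.4678,0.8838)
P = B + -2.32·ex + -2.26·ey = (0.5161,-1.7706)

0.52 -1.77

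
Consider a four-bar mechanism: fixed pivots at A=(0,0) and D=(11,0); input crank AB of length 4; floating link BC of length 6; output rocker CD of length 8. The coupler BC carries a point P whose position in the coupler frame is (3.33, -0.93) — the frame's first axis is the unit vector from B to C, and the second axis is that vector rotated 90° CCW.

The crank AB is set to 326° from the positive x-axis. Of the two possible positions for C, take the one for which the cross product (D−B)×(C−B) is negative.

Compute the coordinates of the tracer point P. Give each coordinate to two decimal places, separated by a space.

4.65 -5.43

A=(0,0), D=(11.00,0)
B = A + 4.00·(cos326°, sin326°) = (3.3162, -2.2368)
|BD| = 8.0028
circle(B,6.00) ∩ circle(D,8.00): a=2.2520, h=5.5613
  candidates: C₊=(3.9240,3.7324) cross=44.506; C₋=(7.0328,-6.9470) cross=-44.506
  mode - wants cross < 0 → take C=(7.0328,-6.9470) (cross=-44.506)
ex = (C−B)/|BC| = (0.6194,-0.7850); ey = (0.7850,0.6194)
P = B + 3.33·ex + -0.93·ey = (4.6488,-5.4270)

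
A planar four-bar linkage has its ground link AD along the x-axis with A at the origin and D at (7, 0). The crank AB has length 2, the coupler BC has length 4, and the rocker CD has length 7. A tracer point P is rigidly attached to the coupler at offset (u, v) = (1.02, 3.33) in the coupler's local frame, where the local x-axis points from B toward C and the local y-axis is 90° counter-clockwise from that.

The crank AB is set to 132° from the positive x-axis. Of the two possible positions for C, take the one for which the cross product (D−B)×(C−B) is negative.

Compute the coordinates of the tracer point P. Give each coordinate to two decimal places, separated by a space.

2.11 1.95

A=(0,0), D=(7.00,0)
B = A + 2.00·(cos132°, sin132°) = (-1.3383, 1.4863)
|BD| = 8.4697
circle(B,4.00) ∩ circle(D,7.00): a=2.2867, h=3.2819
  candidates: C₊=(1.4889,4.3160) cross=27.797; C₋=(0.3371,-2.1460) cross=-27.797
  mode - wants cross < 0 → take C=(0.3371,-2.1460) (cross=-27.797)
ex = (C−B)/|BC| = (0.4188,-0.9081); ey = (0.9081,0.4188)
P = B + 1.02·ex + 3.33·ey = (2.1128,1.9548)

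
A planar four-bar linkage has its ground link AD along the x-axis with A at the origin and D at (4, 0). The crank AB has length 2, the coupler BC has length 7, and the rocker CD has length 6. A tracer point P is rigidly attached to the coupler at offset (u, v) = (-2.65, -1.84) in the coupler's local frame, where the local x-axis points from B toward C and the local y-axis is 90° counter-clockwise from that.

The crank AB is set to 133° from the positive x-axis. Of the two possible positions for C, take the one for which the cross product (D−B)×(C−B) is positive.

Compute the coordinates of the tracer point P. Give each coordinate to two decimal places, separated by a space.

A=(0,0), D=(4.00,0)
B = A + 2.00·(cos133°, sin133°) = (-1.3640, 1.4627)
|BD| = 5.5599
circle(B,7.00) ∩ circle(D,6.00): a=3.9490, h=5.7797
  candidates: C₊=(3.9665,5.9999) cross=32.134; C₋=(0.9254,-5.1523) cross=-32.134
  mode + wants cross > 0 → take C=(3.9665,5.9999) (cross=32.134)
ex = (C−B)/|BC| = (0.7615,0.6482); ey = (-0.6482,0.7615)
P = B + -2.65·ex + -1.84·ey = (-2.1893,-1.6561)

-2.19 -1.66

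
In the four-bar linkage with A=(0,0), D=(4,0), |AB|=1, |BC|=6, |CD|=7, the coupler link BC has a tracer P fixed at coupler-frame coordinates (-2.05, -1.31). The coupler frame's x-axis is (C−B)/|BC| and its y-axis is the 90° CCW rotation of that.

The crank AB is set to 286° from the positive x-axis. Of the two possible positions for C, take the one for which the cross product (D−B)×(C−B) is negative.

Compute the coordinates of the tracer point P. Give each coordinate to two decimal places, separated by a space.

A=(0,0), D=(4.00,0)
B = A + 1.00·(cos286°, sin286°) = (0.2756, -0.9613)
|BD| = 3.8464
circle(B,6.00) ∩ circle(D,7.00): a=0.2333, h=5.9955
  candidates: C₊=(-0.9968,4.9023) cross=23.061; C₋=(1.9999,-6.7082) cross=-23.061
  mode - wants cross < 0 → take C=(1.9999,-6.7082) (cross=-23.061)
ex = (C−B)/|BC| = (0.2874,-0.9578); ey = (0.9578,0.2874)
P = B + -2.05·ex + -1.31·ey = (-1.5682,0.6258)

-1.57 0.63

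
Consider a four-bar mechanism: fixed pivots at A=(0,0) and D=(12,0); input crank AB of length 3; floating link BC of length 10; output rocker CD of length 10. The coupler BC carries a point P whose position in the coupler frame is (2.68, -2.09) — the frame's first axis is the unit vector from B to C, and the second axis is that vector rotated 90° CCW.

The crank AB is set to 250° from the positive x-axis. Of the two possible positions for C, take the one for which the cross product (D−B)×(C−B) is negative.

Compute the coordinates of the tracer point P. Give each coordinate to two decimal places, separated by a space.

A=(0,0), D=(12.00,0)
B = A + 3.00·(cos250°, sin250°) = (-1.0261, -2.8191)
|BD| = 13.3276
circle(B,10.00) ∩ circle(D,10.00): a=6.6638, h=7.4561
  candidates: C₊=(3.9098,5.8779) cross=99.372; C₋=(7.0641,-8.6969) cross=-99.372
  mode - wants cross < 0 → take C=(7.0641,-8.6969) (cross=-99.372)
ex = (C−B)/|BC| = (0.8090,-0.5878); ey = (0.5878,0.8090)
P = B + 2.68·ex + -2.09·ey = (-0.0864,-6.0852)

-0.09 -6.09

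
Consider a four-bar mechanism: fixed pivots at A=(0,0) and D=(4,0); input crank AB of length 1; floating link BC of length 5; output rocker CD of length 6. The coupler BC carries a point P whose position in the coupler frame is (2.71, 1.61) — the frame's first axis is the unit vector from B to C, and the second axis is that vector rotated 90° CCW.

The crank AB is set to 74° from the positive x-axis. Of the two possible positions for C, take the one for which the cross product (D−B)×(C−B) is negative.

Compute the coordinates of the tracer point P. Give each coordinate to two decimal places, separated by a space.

A=(0,0), D=(4.00,0)
B = A + 1.00·(cos74°, sin74°) = (0.2756, 0.9613)
|BD| = 3.8464
circle(B,5.00) ∩ circle(D,6.00): a=0.4933, h=4.9756
  candidates: C₊=(1.9967,5.6557) cross=19.138; C₋=(-0.4902,-3.9797) cross=-19.138
  mode - wants cross < 0 → take C=(-0.4902,-3.9797) (cross=-19.138)
ex = (C−B)/|BC| = (-0.1532,-0.9882); ey = (0.9882,-0.1532)
P = B + 2.71·ex + 1.61·ey = (1.4516,-1.9634)

1.45 -1.96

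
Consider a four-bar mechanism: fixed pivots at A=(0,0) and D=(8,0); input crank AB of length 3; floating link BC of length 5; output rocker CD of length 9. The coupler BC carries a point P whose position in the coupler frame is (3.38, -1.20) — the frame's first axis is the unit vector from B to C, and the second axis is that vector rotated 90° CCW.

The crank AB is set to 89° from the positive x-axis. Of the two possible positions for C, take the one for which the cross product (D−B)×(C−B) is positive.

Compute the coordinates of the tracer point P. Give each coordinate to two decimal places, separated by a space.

A=(0,0), D=(8.00,0)
B = A + 3.00·(cos89°, sin89°) = (0.0524, 2.9995)
|BD| = 8.4948
circle(B,5.00) ∩ circle(D,9.00): a=0.9513, h=4.9087
  candidates: C₊=(2.6756,7.2561) cross=41.698; C₋=(-0.7909,-1.9288) cross=-41.698
  mode + wants cross > 0 → take C=(2.6756,7.2561) (cross=41.698)
ex = (C−B)/|BC| = (0.5247,0.8513); ey = (-0.8513,0.5247)
P = B + 3.38·ex + -1.20·ey = (2.8473,5.2474)

2.85 5.25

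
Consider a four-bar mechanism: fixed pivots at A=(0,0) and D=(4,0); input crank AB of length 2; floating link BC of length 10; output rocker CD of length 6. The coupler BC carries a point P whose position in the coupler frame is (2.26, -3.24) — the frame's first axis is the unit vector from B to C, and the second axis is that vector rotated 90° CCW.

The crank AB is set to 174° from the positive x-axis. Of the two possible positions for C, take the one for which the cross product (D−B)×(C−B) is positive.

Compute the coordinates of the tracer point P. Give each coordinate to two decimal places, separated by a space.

1.63 -1.37

A=(0,0), D=(4.00,0)
B = A + 2.00·(cos174°, sin174°) = (-1.9890, 0.2091)
|BD| = 5.9927
circle(B,10.00) ∩ circle(D,6.00): a=8.3362, h=5.5234
  candidates: C₊=(6.5348,5.4383) cross=33.100; C₋=(6.1494,-5.6018) cross=-33.100
  mode + wants cross > 0 → take C=(6.5348,5.4383) (cross=33.100)
ex = (C−B)/|BC| = (0.8524,0.5229); ey = (-0.5229,0.8524)
P = B + 2.26·ex + -3.24·ey = (1.6316,-1.3708)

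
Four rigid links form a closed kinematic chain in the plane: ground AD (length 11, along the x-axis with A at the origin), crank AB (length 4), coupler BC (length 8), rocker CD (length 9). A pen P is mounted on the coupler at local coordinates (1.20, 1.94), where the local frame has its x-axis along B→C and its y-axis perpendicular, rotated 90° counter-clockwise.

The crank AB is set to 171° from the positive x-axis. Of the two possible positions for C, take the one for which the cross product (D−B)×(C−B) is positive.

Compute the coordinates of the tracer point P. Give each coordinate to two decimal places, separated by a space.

A=(0,0), D=(11.00,0)
B = A + 4.00·(cos171°, sin171°) = (-3.9508, 0.6257)
|BD| = 14.9638
circle(B,8.00) ∩ circle(D,9.00): a=6.9139, h=4.0247
  candidates: C₊=(3.1254,4.3578) cross=60.225; C₋=(2.7888,-3.6846) cross=-60.225
  mode + wants cross > 0 → take C=(3.1254,4.3578) (cross=60.225)
ex = (C−B)/|BC| = (0.8845,0.4665); ey = (-0.4665,0.8845)
P = B + 1.20·ex + 1.94·ey = (-3.7944,2.9015)

-3.79 2.90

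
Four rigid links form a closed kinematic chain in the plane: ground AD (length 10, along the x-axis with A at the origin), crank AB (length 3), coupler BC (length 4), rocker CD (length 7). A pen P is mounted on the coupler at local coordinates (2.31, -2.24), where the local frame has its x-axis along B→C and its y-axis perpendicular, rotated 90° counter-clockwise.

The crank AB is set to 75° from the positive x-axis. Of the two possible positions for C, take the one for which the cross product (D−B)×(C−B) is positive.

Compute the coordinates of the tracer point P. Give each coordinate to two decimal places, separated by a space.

A=(0,0), D=(10.00,0)
B = A + 3.00·(cos75°, sin75°) = (0.7765, 2.8978)
|BD| = 9.6680
circle(B,4.00) ∩ circle(D,7.00): a=3.1274, h=2.4939
  candidates: C₊=(4.5075,4.3397) cross=24.111; C₋=(3.0125,-0.4188) cross=-24.111
  mode + wants cross > 0 → take C=(4.5075,4.3397) (cross=24.111)
ex = (C−B)/|BC| = (0.9328,0.3605); ey = (-0.3605,0.9328)
P = B + 2.31·ex + -2.24·ey = (3.7386,1.6411)

3.74 1.64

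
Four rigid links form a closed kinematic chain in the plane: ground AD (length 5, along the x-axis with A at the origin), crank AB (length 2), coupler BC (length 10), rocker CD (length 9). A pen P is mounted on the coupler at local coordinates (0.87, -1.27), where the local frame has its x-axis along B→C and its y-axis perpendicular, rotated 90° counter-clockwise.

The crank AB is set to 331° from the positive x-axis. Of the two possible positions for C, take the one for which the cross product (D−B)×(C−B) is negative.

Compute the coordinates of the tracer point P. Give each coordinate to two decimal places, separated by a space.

1.42 -2.47

A=(0,0), D=(5.00,0)
B = A + 2.00·(cos331°, sin331°) = (1.7492, -0.9696)
|BD| = 3.3923
circle(B,10.00) ∩ circle(D,9.00): a=4.4966, h=8.9320
  candidates: C₊=(3.5052,8.8750) cross=30.300; C₋=(8.6113,-8.2437) cross=-30.300
  mode - wants cross < 0 → take C=(8.6113,-8.2437) (cross=-30.300)
ex = (C−B)/|BC| = (0.6862,-0.7274); ey = (0.7274,0.6862)
P = B + 0.87·ex + -1.27·ey = (1.4224,-2.4739)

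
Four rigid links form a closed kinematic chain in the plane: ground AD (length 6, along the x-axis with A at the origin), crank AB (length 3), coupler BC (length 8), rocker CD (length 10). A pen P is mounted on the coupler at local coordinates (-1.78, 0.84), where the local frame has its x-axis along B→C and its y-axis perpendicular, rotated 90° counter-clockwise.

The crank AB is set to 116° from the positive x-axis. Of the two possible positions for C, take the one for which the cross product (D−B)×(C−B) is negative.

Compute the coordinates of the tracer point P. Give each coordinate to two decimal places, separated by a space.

-0.21 4.33

A=(0,0), D=(6.00,0)
B = A + 3.00·(cos116°, sin116°) = (-1.3151, 2.6964)
|BD| = 7.7962
circle(B,8.00) ∩ circle(D,10.00): a=1.5893, h=7.8405
  candidates: C₊=(2.8878,9.5034) cross=61.127; C₋=(-2.5356,-5.2100) cross=-61.127
  mode - wants cross < 0 → take C=(-2.5356,-5.2100) (cross=-61.127)
ex = (C−B)/|BC| = (-0.1526,-0.9883); ey = (0.9883,-0.1526)
P = B + -1.78·ex + 0.84·ey = (-0.2134,4.3274)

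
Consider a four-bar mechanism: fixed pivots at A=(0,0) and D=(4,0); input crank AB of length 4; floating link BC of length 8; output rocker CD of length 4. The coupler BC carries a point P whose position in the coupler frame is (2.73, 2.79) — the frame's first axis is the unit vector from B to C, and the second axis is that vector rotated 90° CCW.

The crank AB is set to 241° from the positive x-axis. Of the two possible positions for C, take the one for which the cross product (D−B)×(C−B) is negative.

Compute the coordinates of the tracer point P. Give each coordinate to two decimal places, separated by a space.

0.77 -0.68

A=(0,0), D=(4.00,0)
B = A + 4.00·(cos241°, sin241°) = (-1.9392, -3.4985)
|BD| = 6.8930
circle(B,8.00) ∩ circle(D,4.00): a=6.9283, h=3.9998
  candidates: C₊=(2.0003,3.4643) cross=27.571; C₋=(6.0605,-3.4285) cross=-27.571
  mode - wants cross < 0 → take C=(6.0605,-3.4285) (cross=-27.571)
ex = (C−B)/|BC| = (1.0000,0.0087); ey = (-0.0087,1.0000)
P = B + 2.73·ex + 2.79·ey = (0.7662,-0.6847)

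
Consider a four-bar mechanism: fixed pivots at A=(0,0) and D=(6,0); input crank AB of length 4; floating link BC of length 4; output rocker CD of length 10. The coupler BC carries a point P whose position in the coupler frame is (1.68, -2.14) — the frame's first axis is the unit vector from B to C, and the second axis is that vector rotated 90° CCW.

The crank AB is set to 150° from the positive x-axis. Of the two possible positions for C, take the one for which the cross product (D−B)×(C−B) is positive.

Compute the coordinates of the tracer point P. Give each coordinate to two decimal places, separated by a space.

A=(0,0), D=(6.00,0)
B = A + 4.00·(cos150°, sin150°) = (-3.4641, 2.0000)
|BD| = 9.6731
circle(B,4.00) ∩ circle(D,10.00): a=0.4946, h=3.9693
  candidates: C₊=(-2.1595,5.7813) cross=38.396; C₋=(-3.8008,-1.9858) cross=-38.396
  mode + wants cross > 0 → take C=(-2.1595,5.7813) (cross=38.396)
ex = (C−B)/|BC| = (0.3262,0.9453); ey = (-0.9453,0.3262)
P = B + 1.68·ex + -2.14·ey = (-0.8932,2.8902)

-0.89 2.89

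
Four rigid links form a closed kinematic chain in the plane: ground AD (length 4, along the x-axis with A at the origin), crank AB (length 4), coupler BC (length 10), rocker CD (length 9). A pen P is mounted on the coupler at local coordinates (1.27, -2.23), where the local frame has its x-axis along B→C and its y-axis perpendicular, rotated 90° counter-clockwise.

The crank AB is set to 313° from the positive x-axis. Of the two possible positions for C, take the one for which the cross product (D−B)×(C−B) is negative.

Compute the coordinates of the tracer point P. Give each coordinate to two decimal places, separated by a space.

4.14 -5.07

A=(0,0), D=(4.00,0)
B = A + 4.00·(cos313°, sin313°) = (2.7280, -2.9254)
|BD| = 3.1900
circle(B,10.00) ∩ circle(D,9.00): a=4.5731, h=8.8931
  candidates: C₊=(-3.6040,4.8145) cross=28.369; C₋=(12.7070,-2.2778) cross=-28.369
  mode - wants cross < 0 → take C=(12.7070,-2.2778) (cross=-28.369)
ex = (C−B)/|BC| = (0.9979,0.0648); ey = (-0.0648,0.9979)
P = B + 1.27·ex + -2.23·ey = (4.1398,-5.0685)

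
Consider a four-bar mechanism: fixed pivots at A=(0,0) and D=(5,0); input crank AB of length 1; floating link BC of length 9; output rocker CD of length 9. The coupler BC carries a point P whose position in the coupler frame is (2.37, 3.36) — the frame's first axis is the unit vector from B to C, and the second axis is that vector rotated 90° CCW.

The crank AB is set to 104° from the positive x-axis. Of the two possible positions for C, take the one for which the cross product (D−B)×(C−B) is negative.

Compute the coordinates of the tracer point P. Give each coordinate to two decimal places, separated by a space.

3.37 -0.99

A=(0,0), D=(5.00,0)
B = A + 1.00·(cos104°, sin104°) = (-0.2419, 0.9703)
|BD| = 5.3310
circle(B,9.00) ∩ circle(D,9.00): a=2.6655, h=8.5962
  candidates: C₊=(3.9436,8.9378) cross=45.826; C₋=(0.8144,-7.9675) cross=-45.826
  mode - wants cross < 0 → take C=(0.8144,-7.9675) (cross=-45.826)
ex = (C−B)/|BC| = (0.1174,-0.9931); ey = (0.9931,0.1174)
P = B + 2.37·ex + 3.36·ey = (3.3730,-0.9890)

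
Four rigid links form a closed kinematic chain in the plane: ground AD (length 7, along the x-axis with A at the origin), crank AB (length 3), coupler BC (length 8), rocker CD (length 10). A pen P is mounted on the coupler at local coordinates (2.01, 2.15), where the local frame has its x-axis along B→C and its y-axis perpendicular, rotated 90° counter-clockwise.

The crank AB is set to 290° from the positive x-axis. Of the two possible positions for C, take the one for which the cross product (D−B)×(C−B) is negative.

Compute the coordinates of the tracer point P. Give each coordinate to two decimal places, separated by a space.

A=(0,0), D=(7.00,0)
B = A + 3.00·(cos290°, sin290°) = (1.0261, -2.8191)
|BD| = 6.6057
circle(B,8.00) ∩ circle(D,10.00): a=0.5779, h=7.9791
  candidates: C₊=(-1.8565,4.6436) cross=52.707; C₋=(4.9539,-9.7884) cross=-52.707
  mode - wants cross < 0 → take C=(4.9539,-9.7884) (cross=-52.707)
ex = (C−B)/|BC| = (0.4910,-0.8712); ey = (0.8712,0.4910)
P = B + 2.01·ex + 2.15·ey = (3.8859,-3.5145)

3.89 -3.51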